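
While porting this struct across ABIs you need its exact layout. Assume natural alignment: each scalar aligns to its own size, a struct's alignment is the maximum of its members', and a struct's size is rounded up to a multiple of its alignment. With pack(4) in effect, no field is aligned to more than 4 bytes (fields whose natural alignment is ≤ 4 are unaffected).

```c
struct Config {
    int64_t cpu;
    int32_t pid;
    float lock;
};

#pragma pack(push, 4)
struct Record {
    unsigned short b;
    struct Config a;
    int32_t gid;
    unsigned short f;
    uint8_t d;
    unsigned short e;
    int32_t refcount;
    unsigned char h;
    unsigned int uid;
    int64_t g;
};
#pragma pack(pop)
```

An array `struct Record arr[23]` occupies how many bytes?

Config: 0..8  cpu  (8B, 8-aligned); 8..12  pid  (4B, 4-aligned); 12..16  lock  (4B, 4-aligned); sizeof = 16, alignof = 8
0..2  b  (2B, 2-aligned)
2..4  -- padding (2B)
4..20  a  (16B, 4-aligned)
20..24  gid  (4B, 4-aligned)
24..26  f  (2B, 2-aligned)
26..27  d  (1B, 1-aligned)
27..28  -- padding (1B)
28..30  e  (2B, 2-aligned)
30..32  -- padding (2B)
32..36  refcount  (4B, 4-aligned)
36..37  h  (1B, 1-aligned)
37..40  -- padding (3B)
40..44  uid  (4B, 4-aligned)
44..52  g  (8B, 4-aligned)
sizeof = 52, alignof = 4
array of 23: 23 × 52 = 1196

1196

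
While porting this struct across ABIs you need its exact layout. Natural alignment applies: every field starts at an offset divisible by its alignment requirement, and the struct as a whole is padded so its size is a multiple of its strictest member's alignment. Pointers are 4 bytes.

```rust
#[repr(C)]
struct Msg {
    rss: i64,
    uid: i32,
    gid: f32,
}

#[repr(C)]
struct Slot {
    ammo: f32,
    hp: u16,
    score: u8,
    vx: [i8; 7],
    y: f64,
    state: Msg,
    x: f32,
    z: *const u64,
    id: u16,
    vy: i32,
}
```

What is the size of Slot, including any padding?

Msg: rss at 0 (size 8, align 8) → ends 8; uid at 8 (size 4, align 4) → ends 12; gid at 12 (size 4, align 4) → ends 16; total 16 bytes, alignment 8
ammo at 0 (size 4, align 4) → ends 4
hp at 4 (size 2, align 2) → ends 6
score at 6 (size 1, align 1) → ends 7
vx at 7 (size 7, align 1) → ends 14
pad 2 to align 8 for y
y at 16 (size 8, align 8) → ends 24
state at 24 (size 16, align 8) → ends 40
x at 40 (size 4, align 4) → ends 44
z at 44 (size 4, align 4) → ends 48
id at 48 (size 2, align 2) → ends 50
pad 2 to align 4 for vy
vy at 52 (size 4, align 4) → ends 56
total 56 bytes, alignment 8

56 bytes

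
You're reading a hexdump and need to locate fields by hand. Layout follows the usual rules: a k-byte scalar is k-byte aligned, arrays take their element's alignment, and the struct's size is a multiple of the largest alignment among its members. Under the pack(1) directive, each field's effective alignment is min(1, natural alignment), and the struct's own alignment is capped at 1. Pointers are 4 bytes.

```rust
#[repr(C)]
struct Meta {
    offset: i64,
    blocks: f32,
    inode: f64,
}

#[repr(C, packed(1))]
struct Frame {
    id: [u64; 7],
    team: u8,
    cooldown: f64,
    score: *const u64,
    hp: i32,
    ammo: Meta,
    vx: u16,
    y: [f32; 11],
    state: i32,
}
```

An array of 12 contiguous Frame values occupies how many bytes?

1764

Meta: 0..8  offset  (8B, 8-aligned); 8..12  blocks  (4B, 4-aligned); 12..16  -- padding (4B); 16..24  inode  (8B, 8-aligned); sizeof = 24, alignof = 8
0..56  id  (56B, 1-aligned)
56..57  team  (1B, 1-aligned)
57..65  cooldown  (8B, 1-aligned)
65..69  score  (4B, 1-aligned)
69..73  hp  (4B, 1-aligned)
73..97  ammo  (24B, 1-aligned)
97..99  vx  (2B, 1-aligned)
99..143  y  (44B, 1-aligned)
143..147  state  (4B, 1-aligned)
sizeof = 147, alignof = 1
array of 12: 12 × 147 = 1764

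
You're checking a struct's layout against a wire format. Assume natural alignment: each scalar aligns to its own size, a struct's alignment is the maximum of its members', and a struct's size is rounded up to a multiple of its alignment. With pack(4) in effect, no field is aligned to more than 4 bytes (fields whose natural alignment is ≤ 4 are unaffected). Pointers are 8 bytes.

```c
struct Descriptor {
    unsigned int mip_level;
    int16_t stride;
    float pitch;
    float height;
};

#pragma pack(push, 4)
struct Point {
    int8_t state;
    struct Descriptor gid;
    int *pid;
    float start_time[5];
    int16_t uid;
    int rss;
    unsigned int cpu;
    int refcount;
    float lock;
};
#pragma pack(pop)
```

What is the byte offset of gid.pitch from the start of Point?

Descriptor: mip_level at 0 (size 4, align 4) → ends 4; stride at 4 (size 2, align 2) → ends 6; pad 2 to align 4 for pitch; pitch at 8 (size 4, align 4) → ends 12; height at 12 (size 4, align 4) → ends 16; total 16 bytes, alignment 4
state at 0 (size 1, align 1) → ends 1
pad 3 to align 4 for gid
gid at 4 (size 16, align 4) → ends 20
within Descriptor: pitch at 8
4 + 8 = 12

12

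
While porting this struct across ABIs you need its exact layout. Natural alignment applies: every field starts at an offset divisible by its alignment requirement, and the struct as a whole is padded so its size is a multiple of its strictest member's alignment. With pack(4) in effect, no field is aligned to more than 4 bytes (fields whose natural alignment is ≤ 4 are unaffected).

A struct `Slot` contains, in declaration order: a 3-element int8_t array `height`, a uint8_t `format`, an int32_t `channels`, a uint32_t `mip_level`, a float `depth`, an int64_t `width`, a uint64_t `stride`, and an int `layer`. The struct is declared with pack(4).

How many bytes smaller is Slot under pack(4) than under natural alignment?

natural layout:
  height at 0 (size 3, align 1) → ends 3
  format at 3 (size 1, align 1) → ends 4
  channels at 4 (size 4, align 4) → ends 8
  mip_level at 8 (size 4, align 4) → ends 12
  depth at 12 (size 4, align 4) → ends 16
  width at 16 (size 8, align 8) → ends 24
  stride at 24 (size 8, align 8) → ends 32
  layer at 32 (size 4, align 4) → ends 36
  tail pad 4 to reach multiple of 8
  total 40 bytes, alignment 8
packed(4) layout:
  height at 0 (size 3, align 1) → ends 3
  format at 3 (size 1, align 1) → ends 4
  channels at 4 (size 4, align 4) → ends 8
  mip_level at 8 (size 4, align 4) → ends 12
  depth at 12 (size 4, align 4) → ends 16
  width at 16 (size 8, align 4) → ends 24
  stride at 24 (size 8, align 4) → ends 32
  layer at 32 (size 4, align 4) → ends 36
  total 36 bytes, alignment 4
40 − 36 = 4

4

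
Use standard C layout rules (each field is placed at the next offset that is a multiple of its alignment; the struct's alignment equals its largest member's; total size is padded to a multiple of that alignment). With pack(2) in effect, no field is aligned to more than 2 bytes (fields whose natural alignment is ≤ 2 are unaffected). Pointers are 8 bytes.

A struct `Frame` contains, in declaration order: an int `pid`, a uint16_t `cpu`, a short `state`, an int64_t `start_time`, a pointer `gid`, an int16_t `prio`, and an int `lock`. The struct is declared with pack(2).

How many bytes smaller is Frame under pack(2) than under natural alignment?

natural layout:
  pid at 0 (size 4, align 4) → ends 4
  cpu at 4 (size 2, align 2) → ends 6
  state at 6 (size 2, align 2) → ends 8
  start_time at 8 (size 8, align 8) → ends 16
  gid at 16 (size 8, align 8) → ends 24
  prio at 24 (size 2, align 2) → ends 26
  pad 2 to align 4 for lock
  lock at 28 (size 4, align 4) → ends 32
  total 32 bytes, alignment 8
packed(2) layout:
  pid at 0 (size 4, align 2) → ends 4
  cpu at 4 (size 2, align 2) → ends 6
  state at 6 (size 2, align 2) → ends 8
  start_time at 8 (size 8, align 2) → ends 16
  gid at 16 (size 8, align 2) → ends 24
  prio at 24 (size 2, align 2) → ends 26
  lock at 26 (size 4, align 2) → ends 30
  total 30 bytes, alignment 2
32 − 30 = 2

2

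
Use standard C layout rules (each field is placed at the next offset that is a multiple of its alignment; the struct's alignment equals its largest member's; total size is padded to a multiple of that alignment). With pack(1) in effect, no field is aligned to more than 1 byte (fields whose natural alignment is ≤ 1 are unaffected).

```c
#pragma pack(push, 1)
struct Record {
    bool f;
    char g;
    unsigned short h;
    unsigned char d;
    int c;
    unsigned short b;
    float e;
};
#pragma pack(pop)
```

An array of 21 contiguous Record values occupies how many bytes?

315

f at 0 (size 1, align 1) → ends 1
g at 1 (size 1, align 1) → ends 2
h at 2 (size 2, align 1) → ends 4
d at 4 (size 1, align 1) → ends 5
c at 5 (size 4, align 1) → ends 9
b at 9 (size 2, align 1) → ends 11
e at 11 (size 4, align 1) → ends 15
total 15 bytes, alignment 1
array of 21: 21 × 15 = 315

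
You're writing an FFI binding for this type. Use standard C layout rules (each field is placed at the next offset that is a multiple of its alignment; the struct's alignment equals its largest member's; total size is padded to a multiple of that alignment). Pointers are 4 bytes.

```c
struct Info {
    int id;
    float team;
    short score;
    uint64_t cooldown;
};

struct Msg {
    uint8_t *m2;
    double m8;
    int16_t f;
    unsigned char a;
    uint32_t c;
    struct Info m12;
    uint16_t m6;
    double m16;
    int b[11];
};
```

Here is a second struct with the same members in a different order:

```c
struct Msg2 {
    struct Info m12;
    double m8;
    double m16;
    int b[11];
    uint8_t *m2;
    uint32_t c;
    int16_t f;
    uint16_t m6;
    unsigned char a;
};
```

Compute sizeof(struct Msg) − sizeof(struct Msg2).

Info: 0..4  id  (4B, 4-aligned); 4..8  team  (4B, 4-aligned); 8..10  score  (2B, 2-aligned); 10..16  -- padding (6B); 16..24  cooldown  (8B, 8-aligned); sizeof = 24, alignof = 8
0..4  m2  (4B, 4-aligned)
4..8  -- padding (4B)
8..16  m8  (8B, 8-aligned)
16..18  f  (2B, 2-aligned)
18..19  a  (1B, 1-aligned)
19..20  -- padding (1B)
20..24  c  (4B, 4-aligned)
24..48  m12  (24B, 8-aligned)
48..50  m6  (2B, 2-aligned)
50..56  -- padding (6B)
56..64  m16  (8B, 8-aligned)
64..108  b  (44B, 4-aligned)
108..112  -- tail padding (4B)
sizeof = 112, alignof = 8
— Msg2 —
0..24  m12  (24B, 8-aligned)
24..32  m8  (8B, 8-aligned)
32..40  m16  (8B, 8-aligned)
40..84  b  (44B, 4-aligned)
84..88  m2  (4B, 4-aligned)
88..92  c  (4B, 4-aligned)
92..94  f  (2B, 2-aligned)
94..96  m6  (2B, 2-aligned)
96..97  a  (1B, 1-aligned)
97..104  -- tail padding (7B)
sizeof = 104, alignof = 8
112 − 104 = 8

8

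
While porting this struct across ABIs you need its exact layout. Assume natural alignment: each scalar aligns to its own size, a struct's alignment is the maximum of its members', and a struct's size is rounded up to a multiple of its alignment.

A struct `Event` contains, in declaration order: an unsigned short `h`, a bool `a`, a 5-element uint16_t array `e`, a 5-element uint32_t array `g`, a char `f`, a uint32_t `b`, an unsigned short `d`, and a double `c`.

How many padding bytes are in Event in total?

8

0..2  h  (2B, 2-aligned)
2..3  a  (1B, 1-aligned)
3..4  -- padding (1B)
4..14  e  (10B, 2-aligned)
14..16  -- padding (2B)
16..36  g  (20B, 4-aligned)
36..37  f  (1B, 1-aligned)
37..40  -- padding (3B)
40..44  b  (4B, 4-aligned)
44..46  d  (2B, 2-aligned)
46..48  -- padding (2B)
48..56  c  (8B, 8-aligned)
sizeof = 56, alignof = 8
data bytes 48, size 56 → padding 8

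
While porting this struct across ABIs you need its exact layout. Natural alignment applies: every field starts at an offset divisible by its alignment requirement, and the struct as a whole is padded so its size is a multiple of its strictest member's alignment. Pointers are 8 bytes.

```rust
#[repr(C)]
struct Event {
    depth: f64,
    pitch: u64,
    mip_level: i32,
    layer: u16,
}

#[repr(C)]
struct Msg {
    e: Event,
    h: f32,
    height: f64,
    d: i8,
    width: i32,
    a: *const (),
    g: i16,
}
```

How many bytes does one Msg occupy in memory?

64 bytes

Event: 0..8  depth  (8B, 8-aligned); 8..16  pitch  (8B, 8-aligned); 16..20  mip_level  (4B, 4-aligned); 20..22  layer  (2B, 2-aligned); 22..24  -- tail padding (2B); sizeof = 24, alignof = 8
0..24  e  (24B, 8-aligned)
24..28  h  (4B, 4-aligned)
28..32  -- padding (4B)
32..40  height  (8B, 8-aligned)
40..41  d  (1B, 1-aligned)
41..44  -- padding (3B)
44..48  width  (4B, 4-aligned)
48..56  a  (8B, 8-aligned)
56..58  g  (2B, 2-aligned)
58..64  -- tail padding (6B)
sizeof = 64, alignof = 8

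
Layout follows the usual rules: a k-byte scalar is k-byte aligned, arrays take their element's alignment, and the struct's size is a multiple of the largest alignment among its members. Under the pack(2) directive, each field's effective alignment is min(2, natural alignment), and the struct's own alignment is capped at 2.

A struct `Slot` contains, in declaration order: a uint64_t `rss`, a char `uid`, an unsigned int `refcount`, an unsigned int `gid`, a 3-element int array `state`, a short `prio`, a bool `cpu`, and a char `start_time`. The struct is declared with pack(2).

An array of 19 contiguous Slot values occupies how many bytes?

646

@0: rss [8B, align 2] → 8
@8: uid [1B, align 1] → 9
+1 pad (align 2)
@10: refcount [4B, align 2] → 14
@14: gid [4B, align 2] → 18
@18: state [12B, align 2] → 30
@30: prio [2B, align 2] → 32
@32: cpu [1B, align 1] → 33
@33: start_time [1B, align 1] → 34
size 34, align 2
array of 19: 19 × 34 = 646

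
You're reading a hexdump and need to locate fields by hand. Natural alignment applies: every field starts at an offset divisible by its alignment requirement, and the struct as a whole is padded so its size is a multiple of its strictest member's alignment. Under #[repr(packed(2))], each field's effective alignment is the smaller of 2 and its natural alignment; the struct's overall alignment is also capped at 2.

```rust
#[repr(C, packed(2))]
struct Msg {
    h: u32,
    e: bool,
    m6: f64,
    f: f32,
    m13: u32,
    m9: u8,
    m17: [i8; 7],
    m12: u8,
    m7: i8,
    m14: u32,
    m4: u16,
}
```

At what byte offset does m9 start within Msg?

h at 0 (size 4, align 2) → ends 4
e at 4 (size 1, align 1) → ends 5
pad 1 to align 2 for m6
m6 at 6 (size 8, align 2) → ends 14
f at 14 (size 4, align 2) → ends 18
m13 at 18 (size 4, align 2) → ends 22
m9 at 22 (size 1, align 1) → ends 23

22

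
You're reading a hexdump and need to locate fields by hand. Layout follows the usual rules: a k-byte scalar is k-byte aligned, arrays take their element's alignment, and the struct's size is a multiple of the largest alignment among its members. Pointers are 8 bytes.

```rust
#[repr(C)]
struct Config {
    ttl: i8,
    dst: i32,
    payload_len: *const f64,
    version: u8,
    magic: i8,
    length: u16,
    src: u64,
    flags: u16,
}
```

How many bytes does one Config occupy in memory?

40

ttl at 0 (size 1, align 1) → ends 1
pad 3 to align 4 for dst
dst at 4 (size 4, align 4) → ends 8
payload_len at 8 (size 8, align 8) → ends 16
version at 16 (size 1, align 1) → ends 17
magic at 17 (size 1, align 1) → ends 18
length at 18 (size 2, align 2) → ends 20
pad 4 to align 8 for src
src at 24 (size 8, align 8) → ends 32
flags at 32 (size 2, align 2) → ends 34
tail pad 6 to reach multiple of 8
total 40 bytes, alignment 8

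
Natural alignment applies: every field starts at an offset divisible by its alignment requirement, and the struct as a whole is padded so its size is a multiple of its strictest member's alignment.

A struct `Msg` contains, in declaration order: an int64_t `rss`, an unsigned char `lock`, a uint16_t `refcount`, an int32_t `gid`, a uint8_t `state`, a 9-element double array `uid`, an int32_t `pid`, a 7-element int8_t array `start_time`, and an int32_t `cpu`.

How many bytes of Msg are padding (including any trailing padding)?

9

0..8  rss  (8B, 8-aligned)
8..9  lock  (1B, 1-aligned)
9..10  -- padding (1B)
10..12  refcount  (2B, 2-aligned)
12..16  gid  (4B, 4-aligned)
16..17  state  (1B, 1-aligned)
17..24  -- padding (7B)
24..96  uid  (72B, 8-aligned)
96..100  pid  (4B, 4-aligned)
100..107  start_time  (7B, 1-aligned)
107..108  -- padding (1B)
108..112  cpu  (4B, 4-aligned)
sizeof = 112, alignof = 8
data bytes 103, size 112 → padding 9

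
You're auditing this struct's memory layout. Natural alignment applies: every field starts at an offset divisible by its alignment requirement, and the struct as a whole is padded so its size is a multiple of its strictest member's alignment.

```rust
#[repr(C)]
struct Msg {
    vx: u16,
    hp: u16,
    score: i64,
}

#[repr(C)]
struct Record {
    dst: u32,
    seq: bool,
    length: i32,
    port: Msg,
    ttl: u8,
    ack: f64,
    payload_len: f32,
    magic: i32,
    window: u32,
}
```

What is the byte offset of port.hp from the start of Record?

Msg: @0: vx [2B, align 2] → 2; @2: hp [2B, align 2] → 4; +4 pad (align 8); @8: score [8B, align 8] → 16; size 16, align 8
@0: dst [4B, align 4] → 4
@4: seq [1B, align 1] → 5
+3 pad (align 4)
@8: length [4B, align 4] → 12
+4 pad (align 8)
@16: port [16B, align 8] → 32
within Msg: hp at 2
16 + 2 = 18

18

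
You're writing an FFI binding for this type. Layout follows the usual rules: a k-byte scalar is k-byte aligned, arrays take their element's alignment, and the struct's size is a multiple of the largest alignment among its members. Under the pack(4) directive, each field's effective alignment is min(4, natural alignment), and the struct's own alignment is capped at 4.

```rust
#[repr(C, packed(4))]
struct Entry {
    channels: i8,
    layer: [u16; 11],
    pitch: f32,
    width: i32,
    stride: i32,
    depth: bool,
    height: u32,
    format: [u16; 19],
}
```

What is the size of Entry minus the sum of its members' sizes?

@0: channels [1B, align 1] → 1
+1 pad (align 2)
@2: layer [22B, align 2] → 24
@24: pitch [4B, align 4] → 28
@28: width [4B, align 4] → 32
@32: stride [4B, align 4] → 36
@36: depth [1B, align 1] → 37
+3 pad (align 4)
@40: height [4B, align 4] → 44
@44: format [38B, align 2] → 82
+2 tail pad (align 4)
size 84, align 4
data bytes 78, size 84 → padding 6

6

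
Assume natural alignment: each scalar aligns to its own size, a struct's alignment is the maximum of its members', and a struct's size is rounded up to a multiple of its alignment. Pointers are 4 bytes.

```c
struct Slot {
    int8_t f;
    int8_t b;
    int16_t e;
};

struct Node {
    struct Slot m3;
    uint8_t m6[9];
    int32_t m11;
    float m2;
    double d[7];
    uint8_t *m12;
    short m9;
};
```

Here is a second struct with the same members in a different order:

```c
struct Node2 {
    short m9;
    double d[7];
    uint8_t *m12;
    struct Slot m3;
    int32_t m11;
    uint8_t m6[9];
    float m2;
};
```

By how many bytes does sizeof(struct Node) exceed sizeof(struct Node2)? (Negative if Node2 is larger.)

Slot: 0..1  f  (1B, 1-aligned); 1..2  b  (1B, 1-aligned); 2..4  e  (2B, 2-aligned); sizeof = 4, alignof = 2
0..4  m3  (4B, 2-aligned)
4..13  m6  (9B, 1-aligned)
13..16  -- padding (3B)
16..20  m11  (4B, 4-aligned)
20..24  m2  (4B, 4-aligned)
24..80  d  (56B, 8-aligned)
80..84  m12  (4B, 4-aligned)
84..86  m9  (2B, 2-aligned)
86..88  -- tail padding (2B)
sizeof = 88, alignof = 8
— Node2 —
0..2  m9  (2B, 2-aligned)
2..8  -- padding (6B)
8..64  d  (56B, 8-aligned)
64..68  m12  (4B, 4-aligned)
68..72  m3  (4B, 2-aligned)
72..76  m11  (4B, 4-aligned)
76..85  m6  (9B, 1-aligned)
85..88  -- padding (3B)
88..92  m2  (4B, 4-aligned)
92..96  -- tail padding (4B)
sizeof = 96, alignof = 8
88 − 96 = -8

-8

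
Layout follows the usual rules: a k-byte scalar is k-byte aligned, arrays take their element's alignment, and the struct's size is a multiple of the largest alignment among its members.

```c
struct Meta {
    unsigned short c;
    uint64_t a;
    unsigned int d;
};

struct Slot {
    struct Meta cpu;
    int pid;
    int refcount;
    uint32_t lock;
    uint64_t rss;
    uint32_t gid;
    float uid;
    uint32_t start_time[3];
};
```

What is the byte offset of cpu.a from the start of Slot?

Meta: @0: c [2B, align 2] → 2; +6 pad (align 8); @8: a [8B, align 8] → 16; @16: d [4B, align 4] → 20; +4 tail pad (align 8); size 24, align 8
@0: cpu [24B, align 8] → 24
within Meta: a at 8
0 + 8 = 8

8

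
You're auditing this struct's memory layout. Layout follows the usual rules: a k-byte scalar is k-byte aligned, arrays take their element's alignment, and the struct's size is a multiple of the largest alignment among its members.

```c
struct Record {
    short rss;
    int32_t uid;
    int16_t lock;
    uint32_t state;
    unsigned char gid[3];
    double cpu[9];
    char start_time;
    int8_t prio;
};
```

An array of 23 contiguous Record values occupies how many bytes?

0..2  rss  (2B, 2-aligned)
2..4  -- padding (2B)
4..8  uid  (4B, 4-aligned)
8..10  lock  (2B, 2-aligned)
10..12  -- padding (2B)
12..16  state  (4B, 4-aligned)
16..19  gid  (3B, 1-aligned)
19..24  -- padding (5B)
24..96  cpu  (72B, 8-aligned)
96..97  start_time  (1B, 1-aligned)
97..98  prio  (1B, 1-aligned)
98..104  -- tail padding (6B)
sizeof = 104, alignof = 8
array of 23: 23 × 104 = 2392

2392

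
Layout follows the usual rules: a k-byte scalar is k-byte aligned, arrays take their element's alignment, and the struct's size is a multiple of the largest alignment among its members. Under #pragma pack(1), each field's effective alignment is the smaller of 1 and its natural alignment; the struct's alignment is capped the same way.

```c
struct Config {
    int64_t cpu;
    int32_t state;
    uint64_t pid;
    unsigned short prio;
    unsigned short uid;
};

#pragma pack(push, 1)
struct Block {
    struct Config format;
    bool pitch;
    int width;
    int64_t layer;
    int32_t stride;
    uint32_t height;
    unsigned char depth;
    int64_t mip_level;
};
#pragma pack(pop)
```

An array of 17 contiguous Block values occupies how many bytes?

1054

Config: cpu at 0 (size 8, align 8) → ends 8; state at 8 (size 4, align 4) → ends 12; pad 4 to align 8 for pid; pid at 16 (size 8, align 8) → ends 24; prio at 24 (size 2, align 2) → ends 26; uid at 26 (size 2, align 2) → ends 28; tail pad 4 to reach multiple of 8; total 32 bytes, alignment 8
format at 0 (size 32, align 1) → ends 32
pitch at 32 (size 1, align 1) → ends 33
width at 33 (size 4, align 1) → ends 37
layer at 37 (size 8, align 1) → ends 45
stride at 45 (size 4, align 1) → ends 49
height at 49 (size 4, align 1) → ends 53
depth at 53 (size 1, align 1) → ends 54
mip_level at 54 (size 8, align 1) → ends 62
total 62 bytes, alignment 1
array of 17: 17 × 62 = 1054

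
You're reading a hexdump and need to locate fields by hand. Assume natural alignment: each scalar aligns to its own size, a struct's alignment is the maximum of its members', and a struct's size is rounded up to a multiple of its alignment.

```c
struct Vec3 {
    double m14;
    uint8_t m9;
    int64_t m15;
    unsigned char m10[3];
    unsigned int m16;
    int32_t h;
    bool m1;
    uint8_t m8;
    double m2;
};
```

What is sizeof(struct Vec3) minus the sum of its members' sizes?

@0: m14 [8B, align 8] → 8
@8: m9 [1B, align 1] → 9
+7 pad (align 8)
@16: m15 [8B, align 8] → 24
@24: m10 [3B, align 1] → 27
+1 pad (align 4)
@28: m16 [4B, align 4] → 32
@32: h [4B, align 4] → 36
@36: m1 [1B, align 1] → 37
@37: m8 [1B, align 1] → 38
+2 pad (align 8)
@40: m2 [8B, align 8] → 48
size 48, align 8
data bytes 38, size 48 → padding 10

10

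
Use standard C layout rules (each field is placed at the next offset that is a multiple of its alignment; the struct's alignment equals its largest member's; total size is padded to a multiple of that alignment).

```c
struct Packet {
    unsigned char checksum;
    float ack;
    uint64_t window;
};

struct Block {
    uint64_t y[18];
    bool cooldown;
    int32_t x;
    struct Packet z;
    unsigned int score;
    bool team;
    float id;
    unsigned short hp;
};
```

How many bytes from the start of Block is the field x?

148

Packet: 0..1  checksum  (1B, 1-aligned); 1..4  -- padding (3B); 4..8  ack  (4B, 4-aligned); 8..16  window  (8B, 8-aligned); sizeof = 16, alignof = 8
0..144  y  (144B, 8-aligned)
144..145  cooldown  (1B, 1-aligned)
145..148  -- padding (3B)
148..152  x  (4B, 4-aligned)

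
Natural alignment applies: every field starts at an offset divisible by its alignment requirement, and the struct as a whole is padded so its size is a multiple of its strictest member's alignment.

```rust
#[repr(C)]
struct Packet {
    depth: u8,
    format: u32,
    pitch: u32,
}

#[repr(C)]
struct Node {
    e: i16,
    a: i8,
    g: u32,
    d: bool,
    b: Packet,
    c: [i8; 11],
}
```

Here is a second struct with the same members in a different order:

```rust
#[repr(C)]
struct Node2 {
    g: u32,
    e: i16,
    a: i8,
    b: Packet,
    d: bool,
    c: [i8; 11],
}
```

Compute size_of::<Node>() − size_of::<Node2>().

4

Packet: @0: depth [1B, align 1] → 1; +3 pad (align 4); @4: format [4B, align 4] → 8; @8: pitch [4B, align 4] → 12; size 12, align 4
@0: e [2B, align 2] → 2
@2: a [1B, align 1] → 3
+1 pad (align 4)
@4: g [4B, align 4] → 8
@8: d [1B, align 1] → 9
+3 pad (align 4)
@12: b [12B, align 4] → 24
@24: c [11B, align 1] → 35
+1 tail pad (align 4)
size 36, align 4
— Node2 —
@0: g [4B, align 4] → 4
@4: e [2B, align 2] → 6
@6: a [1B, align 1] → 7
+1 pad (align 4)
@8: b [12B, align 4] → 20
@20: d [1B, align 1] → 21
@21: c [11B, align 1] → 32
size 32, align 4
36 − 32 = 4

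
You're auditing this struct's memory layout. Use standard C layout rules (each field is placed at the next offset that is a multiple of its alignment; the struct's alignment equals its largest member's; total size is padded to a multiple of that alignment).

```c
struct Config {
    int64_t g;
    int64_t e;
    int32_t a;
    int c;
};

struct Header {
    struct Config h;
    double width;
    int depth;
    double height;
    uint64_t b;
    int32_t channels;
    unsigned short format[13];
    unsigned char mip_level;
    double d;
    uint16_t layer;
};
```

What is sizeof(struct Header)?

Config: 0..8  g  (8B, 8-aligned); 8..16  e  (8B, 8-aligned); 16..20  a  (4B, 4-aligned); 20..24  c  (4B, 4-aligned); sizeof = 24, alignof = 8
0..24  h  (24B, 8-aligned)
24..32  width  (8B, 8-aligned)
32..36  depth  (4B, 4-aligned)
36..40  -- padding (4B)
40..48  height  (8B, 8-aligned)
48..56  b  (8B, 8-aligned)
56..60  channels  (4B, 4-aligned)
60..86  format  (26B, 2-aligned)
86..87  mip_level  (1B, 1-aligned)
87..88  -- padding (1B)
88..96  d  (8B, 8-aligned)
96..98  layer  (2B, 2-aligned)
98..104  -- tail padding (6B)
sizeof = 104, alignof = 8

104 bytes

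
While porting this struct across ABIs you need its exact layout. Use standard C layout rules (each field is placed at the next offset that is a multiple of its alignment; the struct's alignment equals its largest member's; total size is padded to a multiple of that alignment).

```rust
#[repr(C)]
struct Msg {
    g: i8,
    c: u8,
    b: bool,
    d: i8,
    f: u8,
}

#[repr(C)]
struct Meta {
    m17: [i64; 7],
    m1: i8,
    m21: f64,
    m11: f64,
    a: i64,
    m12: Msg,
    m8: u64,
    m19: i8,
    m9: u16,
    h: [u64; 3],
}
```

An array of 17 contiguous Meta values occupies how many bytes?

Msg: 0..1  g  (1B, 1-aligned); 1..2  c  (1B, 1-aligned); 2..3  b  (1B, 1-aligned); 3..4  d  (1B, 1-aligned); 4..5  f  (1B, 1-aligned); sizeof = 5, alignof = 1
0..56  m17  (56B, 8-aligned)
56..57  m1  (1B, 1-aligned)
57..64  -- padding (7B)
64..72  m21  (8B, 8-aligned)
72..80  m11  (8B, 8-aligned)
80..88  a  (8B, 8-aligned)
88..93  m12  (5B, 1-aligned)
93..96  -- padding (3B)
96..104  m8  (8B, 8-aligned)
104..105  m19  (1B, 1-aligned)
105..106  -- padding (1B)
106..108  m9  (2B, 2-aligned)
108..112  -- padding (4B)
112..136  h  (24B, 8-aligned)
sizeof = 136, alignof = 8
array of 17: 17 × 136 = 2312

2312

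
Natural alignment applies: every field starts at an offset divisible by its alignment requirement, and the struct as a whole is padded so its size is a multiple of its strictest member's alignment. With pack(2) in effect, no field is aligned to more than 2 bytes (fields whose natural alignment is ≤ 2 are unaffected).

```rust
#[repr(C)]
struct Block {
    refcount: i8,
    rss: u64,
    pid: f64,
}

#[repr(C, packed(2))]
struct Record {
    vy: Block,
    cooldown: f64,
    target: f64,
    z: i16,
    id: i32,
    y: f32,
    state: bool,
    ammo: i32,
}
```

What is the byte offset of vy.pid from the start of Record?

Block: 0..1  refcount  (1B, 1-aligned); 1..8  -- padding (7B); 8..16  rss  (8B, 8-aligned); 16..24  pid  (8B, 8-aligned); sizeof = 24, alignof = 8
0..24  vy  (24B, 2-aligned)
within Block: pid at 16
0 + 16 = 16

16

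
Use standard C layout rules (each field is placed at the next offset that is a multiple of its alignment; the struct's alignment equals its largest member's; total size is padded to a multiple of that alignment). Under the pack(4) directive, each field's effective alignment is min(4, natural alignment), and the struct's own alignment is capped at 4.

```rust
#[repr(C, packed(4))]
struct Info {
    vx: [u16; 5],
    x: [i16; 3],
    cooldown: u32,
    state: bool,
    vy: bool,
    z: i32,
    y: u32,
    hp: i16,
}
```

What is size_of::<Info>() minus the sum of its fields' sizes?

4

@0: vx [10B, align 2] → 10
@10: x [6B, align 2] → 16
@16: cooldown [4B, align 4] → 20
@20: state [1B, align 1] → 21
@21: vy [1B, align 1] → 22
+2 pad (align 4)
@24: z [4B, align 4] → 28
@28: y [4B, align 4] → 32
@32: hp [2B, align 2] → 34
+2 tail pad (align 4)
size 36, align 4
data bytes 32, size 36 → padding 4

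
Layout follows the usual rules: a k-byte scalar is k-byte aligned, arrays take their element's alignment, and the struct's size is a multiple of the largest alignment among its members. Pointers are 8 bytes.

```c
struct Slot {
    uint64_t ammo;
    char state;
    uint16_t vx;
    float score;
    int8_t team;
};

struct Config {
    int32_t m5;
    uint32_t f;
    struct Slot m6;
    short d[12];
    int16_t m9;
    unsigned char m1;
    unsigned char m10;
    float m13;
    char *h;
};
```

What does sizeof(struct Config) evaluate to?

72 bytes

Slot: 0..8  ammo  (8B, 8-aligned); 8..9  state  (1B, 1-aligned); 9..10  -- padding (1B); 10..12  vx  (2B, 2-aligned); 12..16  score  (4B, 4-aligned); 16..17  team  (1B, 1-aligned); 17..24  -- tail padding (7B); sizeof = 24, alignof = 8
0..4  m5  (4B, 4-aligned)
4..8  f  (4B, 4-aligned)
8..32  m6  (24B, 8-aligned)
32..56  d  (24B, 2-aligned)
56..58  m9  (2B, 2-aligned)
58..59  m1  (1B, 1-aligned)
59..60  m10  (1B, 1-aligned)
60..64  m13  (4B, 4-aligned)
64..72  h  (8B, 8-aligned)
sizeof = 72, alignof = 8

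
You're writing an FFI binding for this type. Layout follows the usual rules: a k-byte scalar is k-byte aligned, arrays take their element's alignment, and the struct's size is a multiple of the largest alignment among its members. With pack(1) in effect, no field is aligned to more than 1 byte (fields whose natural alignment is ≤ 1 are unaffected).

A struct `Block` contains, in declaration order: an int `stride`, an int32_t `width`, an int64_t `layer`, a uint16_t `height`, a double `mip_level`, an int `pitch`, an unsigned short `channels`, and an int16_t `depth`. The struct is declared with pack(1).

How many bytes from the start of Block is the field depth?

32

stride at 0 (size 4, align 1) → ends 4
width at 4 (size 4, align 1) → ends 8
layer at 8 (size 8, align 1) → ends 16
height at 16 (size 2, align 1) → ends 18
mip_level at 18 (size 8, align 1) → ends 26
pitch at 26 (size 4, align 1) → ends 30
channels at 30 (size 2, align 1) → ends 32
depth at 32 (size 2, align 1) → ends 34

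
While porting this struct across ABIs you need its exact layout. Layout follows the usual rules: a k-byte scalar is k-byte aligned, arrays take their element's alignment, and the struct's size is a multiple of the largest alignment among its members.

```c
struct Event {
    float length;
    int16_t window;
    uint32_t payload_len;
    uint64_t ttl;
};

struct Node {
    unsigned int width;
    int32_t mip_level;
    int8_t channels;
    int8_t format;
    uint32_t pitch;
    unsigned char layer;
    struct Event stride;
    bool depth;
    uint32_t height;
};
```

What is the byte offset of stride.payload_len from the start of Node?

Event: length at 0 (size 4, align 4) → ends 4; window at 4 (size 2, align 2) → ends 6; pad 2 to align 4 for payload_len; payload_len at 8 (size 4, align 4) → ends 12; pad 4 to align 8 for ttl; ttl at 16 (size 8, align 8) → ends 24; total 24 bytes, alignment 8
width at 0 (size 4, align 4) → ends 4
mip_level at 4 (size 4, align 4) → ends 8
channels at 8 (size 1, align 1) → ends 9
format at 9 (size 1, align 1) → ends 10
pad 2 to align 4 for pitch
pitch at 12 (size 4, align 4) → ends 16
layer at 16 (size 1, align 1) → ends 17
pad 7 to align 8 for stride
stride at 24 (size 24, align 8) → ends 48
within Event: payload_len at 8
24 + 8 = 32

32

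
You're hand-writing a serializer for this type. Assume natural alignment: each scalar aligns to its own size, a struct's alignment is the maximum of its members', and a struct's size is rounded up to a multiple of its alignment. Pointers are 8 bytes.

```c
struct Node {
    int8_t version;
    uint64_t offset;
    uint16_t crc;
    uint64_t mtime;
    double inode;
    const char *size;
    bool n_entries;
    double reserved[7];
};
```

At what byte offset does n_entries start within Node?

48

0..1  version  (1B, 1-aligned)
1..8  -- padding (7B)
8..16  offset  (8B, 8-aligned)
16..18  crc  (2B, 2-aligned)
18..24  -- padding (6B)
24..32  mtime  (8B, 8-aligned)
32..40  inode  (8B, 8-aligned)
40..48  size  (8B, 8-aligned)
48..49  n_entries  (1B, 1-aligned)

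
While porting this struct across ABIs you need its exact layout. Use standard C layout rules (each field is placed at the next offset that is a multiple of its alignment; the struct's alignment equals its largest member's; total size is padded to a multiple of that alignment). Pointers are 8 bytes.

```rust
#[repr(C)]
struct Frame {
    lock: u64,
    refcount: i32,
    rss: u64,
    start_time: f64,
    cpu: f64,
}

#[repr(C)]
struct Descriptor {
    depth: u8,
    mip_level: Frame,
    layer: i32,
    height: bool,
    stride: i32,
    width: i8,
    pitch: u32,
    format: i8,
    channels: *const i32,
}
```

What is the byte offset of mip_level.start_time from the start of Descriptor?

32

Frame: @0: lock [8B, align 8] → 8; @8: refcount [4B, align 4] → 12; +4 pad (align 8); @16: rss [8B, align 8] → 24; @24: start_time [8B, align 8] → 32; @32: cpu [8B, align 8] → 40; size 40, align 8
@0: depth [1B, align 1] → 1
+7 pad (align 8)
@8: mip_level [40B, align 8] → 48
within Frame: start_time at 24
8 + 24 = 32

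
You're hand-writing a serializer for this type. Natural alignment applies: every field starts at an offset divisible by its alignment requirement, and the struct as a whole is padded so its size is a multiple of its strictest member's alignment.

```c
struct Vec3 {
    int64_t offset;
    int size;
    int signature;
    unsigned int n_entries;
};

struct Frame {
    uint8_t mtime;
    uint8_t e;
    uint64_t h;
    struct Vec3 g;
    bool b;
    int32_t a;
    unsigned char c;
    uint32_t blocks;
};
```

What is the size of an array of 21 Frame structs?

1176

Vec3: offset at 0 (size 8, align 8) → ends 8; size at 8 (size 4, align 4) → ends 12; signature at 12 (size 4, align 4) → ends 16; n_entries at 16 (size 4, align 4) → ends 20; tail pad 4 to reach multiple of 8; total 24 bytes, alignment 8
mtime at 0 (size 1, align 1) → ends 1
e at 1 (size 1, align 1) → ends 2
pad 6 to align 8 for h
h at 8 (size 8, align 8) → ends 16
g at 16 (size 24, align 8) → ends 40
b at 40 (size 1, align 1) → ends 41
pad 3 to align 4 for a
a at 44 (size 4, align 4) → ends 48
c at 48 (size 1, align 1) → ends 49
pad 3 to align 4 for blocks
blocks at 52 (size 4, align 4) → ends 56
total 56 bytes, alignment 8
array of 21: 21 × 56 = 1176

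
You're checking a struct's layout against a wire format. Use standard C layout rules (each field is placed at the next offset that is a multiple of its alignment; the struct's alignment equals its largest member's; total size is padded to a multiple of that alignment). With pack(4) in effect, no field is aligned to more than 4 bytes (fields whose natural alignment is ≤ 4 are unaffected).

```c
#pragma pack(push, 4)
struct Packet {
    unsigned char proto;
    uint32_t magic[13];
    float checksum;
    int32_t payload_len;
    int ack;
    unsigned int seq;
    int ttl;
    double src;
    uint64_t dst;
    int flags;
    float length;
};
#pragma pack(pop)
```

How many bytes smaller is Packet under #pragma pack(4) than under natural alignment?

4

natural layout:
  0..1  proto  (1B, 1-aligned)
  1..4  -- padding (3B)
  4..56  magic  (52B, 4-aligned)
  56..60  checksum  (4B, 4-aligned)
  60..64  payload_len  (4B, 4-aligned)
  64..68  ack  (4B, 4-aligned)
  68..72  seq  (4B, 4-aligned)
  72..76  ttl  (4B, 4-aligned)
  76..80  -- padding (4B)
  80..88  src  (8B, 8-aligned)
  88..96  dst  (8B, 8-aligned)
  96..100  flags  (4B, 4-aligned)
  100..104  length  (4B, 4-aligned)
  sizeof = 104, alignof = 8
packed(4) layout:
  0..1  proto  (1B, 1-aligned)
  1..4  -- padding (3B)
  4..56  magic  (52B, 4-aligned)
  56..60  checksum  (4B, 4-aligned)
  60..64  payload_len  (4B, 4-aligned)
  64..68  ack  (4B, 4-aligned)
  68..72  seq  (4B, 4-aligned)
  72..76  ttl  (4B, 4-aligned)
  76..84  src  (8B, 4-aligned)
  84..92  dst  (8B, 4-aligned)
  92..96  flags  (4B, 4-aligned)
  96..100  length  (4B, 4-aligned)
  sizeof = 100, alignof = 4
104 − 100 = 4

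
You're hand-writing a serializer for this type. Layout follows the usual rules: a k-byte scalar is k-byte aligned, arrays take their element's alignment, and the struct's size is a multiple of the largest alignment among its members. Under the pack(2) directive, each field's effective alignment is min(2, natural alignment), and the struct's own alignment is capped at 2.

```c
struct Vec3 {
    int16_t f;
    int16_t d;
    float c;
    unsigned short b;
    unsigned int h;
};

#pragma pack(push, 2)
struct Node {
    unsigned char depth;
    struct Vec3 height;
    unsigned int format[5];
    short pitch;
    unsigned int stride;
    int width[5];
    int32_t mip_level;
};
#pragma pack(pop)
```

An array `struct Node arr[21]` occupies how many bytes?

1428

Vec3: f at 0 (size 2, align 2) → ends 2; d at 2 (size 2, align 2) → ends 4; c at 4 (size 4, align 4) → ends 8; b at 8 (size 2, align 2) → ends 10; pad 2 to align 4 for h; h at 12 (size 4, align 4) → ends 16; total 16 bytes, alignment 4
depth at 0 (size 1, align 1) → ends 1
pad 1 to align 2 for height
height at 2 (size 16, align 2) → ends 18
format at 18 (size 20, align 2) → ends 38
pitch at 38 (size 2, align 2) → ends 40
stride at 40 (size 4, align 2) → ends 44
width at 44 (size 20, align 2) → ends 64
mip_level at 64 (size 4, align 2) → ends 68
total 68 bytes, alignment 2
array of 21: 21 × 68 = 1428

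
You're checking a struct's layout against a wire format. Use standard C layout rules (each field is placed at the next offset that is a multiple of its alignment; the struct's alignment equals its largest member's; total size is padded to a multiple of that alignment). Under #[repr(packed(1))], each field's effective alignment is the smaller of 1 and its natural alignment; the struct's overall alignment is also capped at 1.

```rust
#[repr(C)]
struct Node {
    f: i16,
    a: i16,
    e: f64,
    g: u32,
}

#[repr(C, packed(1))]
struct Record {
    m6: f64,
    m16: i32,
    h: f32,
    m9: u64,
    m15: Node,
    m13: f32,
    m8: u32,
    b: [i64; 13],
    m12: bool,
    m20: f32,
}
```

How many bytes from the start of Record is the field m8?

Node: 0..2  f  (2B, 2-aligned); 2..4  a  (2B, 2-aligned); 4..8  -- padding (4B); 8..16  e  (8B, 8-aligned); 16..20  g  (4B, 4-aligned); 20..24  -- tail padding (4B); sizeof = 24, alignof = 8
0..8  m6  (8B, 1-aligned)
8..12  m16  (4B, 1-aligned)
12..16  h  (4B, 1-aligned)
16..24  m9  (8B, 1-aligned)
24..48  m15  (24B, 1-aligned)
48..52  m13  (4B, 1-aligned)
52..56  m8  (4B, 1-aligned)

52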